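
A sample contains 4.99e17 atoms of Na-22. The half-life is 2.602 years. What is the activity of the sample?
A = λN = 1.329e17 decays/year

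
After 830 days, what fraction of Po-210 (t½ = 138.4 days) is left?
N/N₀ = (1/2)^(t/t½) = 0.01566 = 1.57%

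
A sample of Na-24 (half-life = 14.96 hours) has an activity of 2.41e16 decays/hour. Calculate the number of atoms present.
N = A/λ = 5.201e17 atoms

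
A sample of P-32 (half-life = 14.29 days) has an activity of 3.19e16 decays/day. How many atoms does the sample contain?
N = A/λ = 6.577e17 atoms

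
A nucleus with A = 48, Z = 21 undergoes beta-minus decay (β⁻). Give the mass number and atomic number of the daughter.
Daughter: A = 48, Z = 22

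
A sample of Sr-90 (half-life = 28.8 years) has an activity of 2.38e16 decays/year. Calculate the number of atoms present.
N = A/λ = 9.889e17 atoms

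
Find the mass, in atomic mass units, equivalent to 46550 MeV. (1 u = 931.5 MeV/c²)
m = E/c² = 49.97 u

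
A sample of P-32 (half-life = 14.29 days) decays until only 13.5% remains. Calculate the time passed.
t = t½ × log₂(N₀/N) = 41.28 days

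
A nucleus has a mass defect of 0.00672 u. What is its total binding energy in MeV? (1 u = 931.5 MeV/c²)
B.E. = Δm × 931.5 = 6.26 MeV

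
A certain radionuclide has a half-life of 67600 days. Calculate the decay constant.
λ = ln(2)/t½ = 1.025e-5 day⁻¹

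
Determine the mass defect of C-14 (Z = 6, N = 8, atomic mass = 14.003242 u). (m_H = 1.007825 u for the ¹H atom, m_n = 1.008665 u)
Δm = Z·m_H + N·m_n − M = 0.113 u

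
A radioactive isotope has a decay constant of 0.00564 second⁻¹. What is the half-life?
t½ = ln(2)/λ = 122.9 seconds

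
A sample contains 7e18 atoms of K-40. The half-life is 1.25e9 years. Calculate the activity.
A = λN = 3.882e9 decays/year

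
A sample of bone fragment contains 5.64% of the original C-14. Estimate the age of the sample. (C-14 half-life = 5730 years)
Age = t½ × log₂(1/ratio) = 23770 years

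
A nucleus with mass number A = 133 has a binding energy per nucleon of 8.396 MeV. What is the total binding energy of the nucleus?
B.E. = 8.396 × 133 = 1117 MeV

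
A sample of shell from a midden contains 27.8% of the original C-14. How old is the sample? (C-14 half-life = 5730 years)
Age = t½ × log₂(1/ratio) = 10580 years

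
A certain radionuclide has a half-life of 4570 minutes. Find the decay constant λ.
λ = ln(2)/t½ = 1.517e-4 minute⁻¹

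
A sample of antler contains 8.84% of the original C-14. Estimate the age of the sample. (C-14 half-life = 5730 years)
Age = t½ × log₂(1/ratio) = 20050 years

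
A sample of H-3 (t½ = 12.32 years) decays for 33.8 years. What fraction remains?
N/N₀ = (1/2)^(t/t½) = 0.1493 = 14.9%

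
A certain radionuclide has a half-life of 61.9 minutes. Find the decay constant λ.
λ = ln(2)/t½ = 0.0112 minute⁻¹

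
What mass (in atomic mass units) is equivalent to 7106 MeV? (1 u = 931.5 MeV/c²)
m = E/c² = 7.629 u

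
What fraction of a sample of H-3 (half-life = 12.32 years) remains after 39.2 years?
N/N₀ = (1/2)^(t/t½) = 0.1102 = 11%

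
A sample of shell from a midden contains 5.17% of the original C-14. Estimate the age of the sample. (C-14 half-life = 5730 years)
Age = t½ × log₂(1/ratio) = 24490 years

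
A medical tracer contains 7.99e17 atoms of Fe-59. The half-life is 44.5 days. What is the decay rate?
A = λN = 1.245e16 decays/day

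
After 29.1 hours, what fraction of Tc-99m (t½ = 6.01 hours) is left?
N/N₀ = (1/2)^(t/t½) = 0.03487 = 3.49%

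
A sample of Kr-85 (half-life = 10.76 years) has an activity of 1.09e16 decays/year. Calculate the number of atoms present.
N = A/λ = 1.692e17 atoms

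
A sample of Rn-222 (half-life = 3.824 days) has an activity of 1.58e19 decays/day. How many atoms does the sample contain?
N = A/λ = 8.717e19 atoms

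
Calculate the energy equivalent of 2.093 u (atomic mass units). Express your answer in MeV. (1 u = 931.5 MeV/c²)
E = mc² = 1950 MeV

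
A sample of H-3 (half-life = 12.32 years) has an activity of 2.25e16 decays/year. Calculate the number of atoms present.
N = A/λ = 3.999e17 atoms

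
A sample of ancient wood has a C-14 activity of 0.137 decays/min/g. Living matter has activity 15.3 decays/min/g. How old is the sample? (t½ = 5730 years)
Age = t½ × log₂(A₀/A) = 38980 years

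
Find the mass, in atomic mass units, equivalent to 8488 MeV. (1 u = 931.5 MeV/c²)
m = E/c² = 9.112 u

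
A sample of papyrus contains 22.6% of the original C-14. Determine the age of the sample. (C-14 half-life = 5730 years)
Age = t½ × log₂(1/ratio) = 12290 years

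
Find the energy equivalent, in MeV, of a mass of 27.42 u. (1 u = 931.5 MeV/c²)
E = mc² = 25540 MeV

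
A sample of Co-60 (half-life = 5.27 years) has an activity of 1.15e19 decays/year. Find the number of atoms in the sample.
N = A/λ = 8.743e19 atoms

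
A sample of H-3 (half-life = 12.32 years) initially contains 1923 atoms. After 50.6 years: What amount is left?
N = N₀(1/2)^(t/t½) = 111.6 atoms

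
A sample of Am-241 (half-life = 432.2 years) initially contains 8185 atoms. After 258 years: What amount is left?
N = N₀(1/2)^(t/t½) = 5412 atoms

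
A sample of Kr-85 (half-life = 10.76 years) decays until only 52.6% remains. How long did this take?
t = t½ × log₂(N₀/N) = 9.973 years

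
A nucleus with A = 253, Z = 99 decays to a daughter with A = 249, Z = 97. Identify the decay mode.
ΔA = -4, ΔZ = -2 ⇒ alpha decay (α)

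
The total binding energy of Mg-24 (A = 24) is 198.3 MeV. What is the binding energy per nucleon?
B.E./A = 198.3/24 = 8.263 MeV/nucleon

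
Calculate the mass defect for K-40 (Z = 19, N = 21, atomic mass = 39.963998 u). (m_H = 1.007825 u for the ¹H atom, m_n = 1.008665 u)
Δm = Z·m_H + N·m_n − M = 0.3666 u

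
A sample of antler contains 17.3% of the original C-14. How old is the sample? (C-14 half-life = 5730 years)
Age = t½ × log₂(1/ratio) = 14500 years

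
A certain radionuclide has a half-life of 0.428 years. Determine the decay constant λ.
λ = ln(2)/t½ = 1.62 year⁻¹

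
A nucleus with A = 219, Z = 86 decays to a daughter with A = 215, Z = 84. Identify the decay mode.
ΔA = -4, ΔZ = -2 ⇒ alpha decay (α)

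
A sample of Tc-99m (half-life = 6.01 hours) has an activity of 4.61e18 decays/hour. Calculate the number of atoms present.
N = A/λ = 3.997e19 atoms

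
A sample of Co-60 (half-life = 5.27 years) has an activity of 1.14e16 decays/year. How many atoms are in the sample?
N = A/λ = 8.667e16 atoms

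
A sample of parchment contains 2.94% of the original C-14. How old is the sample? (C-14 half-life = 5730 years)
Age = t½ × log₂(1/ratio) = 29150 years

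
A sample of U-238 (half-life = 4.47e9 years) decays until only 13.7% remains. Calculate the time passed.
t = t½ × log₂(N₀/N) = 1.282e10 years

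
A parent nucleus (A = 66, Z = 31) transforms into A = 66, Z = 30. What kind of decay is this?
ΔA = 0, ΔZ = -1 ⇒ beta-plus decay (β⁺) or electron capture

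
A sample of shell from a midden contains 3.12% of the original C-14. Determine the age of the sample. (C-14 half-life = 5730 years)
Age = t½ × log₂(1/ratio) = 28660 years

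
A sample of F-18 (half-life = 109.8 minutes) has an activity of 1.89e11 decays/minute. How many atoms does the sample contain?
N = A/λ = 2.994e13 atoms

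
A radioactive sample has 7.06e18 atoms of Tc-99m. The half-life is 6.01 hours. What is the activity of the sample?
A = λN = 8.142e17 decays/hour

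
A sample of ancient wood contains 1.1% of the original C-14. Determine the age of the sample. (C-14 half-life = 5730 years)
Age = t½ × log₂(1/ratio) = 37280 years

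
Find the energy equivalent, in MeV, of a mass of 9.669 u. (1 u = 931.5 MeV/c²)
E = mc² = 9007 MeV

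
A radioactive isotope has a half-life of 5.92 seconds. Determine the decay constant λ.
λ = ln(2)/t½ = 0.1171 second⁻¹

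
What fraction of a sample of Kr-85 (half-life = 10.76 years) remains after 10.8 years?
N/N₀ = (1/2)^(t/t½) = 0.4987 = 49.9%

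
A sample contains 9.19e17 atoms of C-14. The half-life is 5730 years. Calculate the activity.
A = λN = 1.112e14 decays/year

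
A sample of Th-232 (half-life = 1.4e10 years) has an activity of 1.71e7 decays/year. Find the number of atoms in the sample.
N = A/λ = 3.454e17 atoms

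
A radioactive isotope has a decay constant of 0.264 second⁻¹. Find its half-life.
t½ = ln(2)/λ = 2.626 seconds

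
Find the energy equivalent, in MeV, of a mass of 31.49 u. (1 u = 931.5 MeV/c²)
E = mc² = 29330 MeV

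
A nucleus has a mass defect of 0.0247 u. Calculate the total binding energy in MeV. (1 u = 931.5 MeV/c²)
B.E. = Δm × 931.5 = 23.01 MeV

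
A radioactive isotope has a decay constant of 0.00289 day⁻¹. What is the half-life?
t½ = ln(2)/λ = 239.8 days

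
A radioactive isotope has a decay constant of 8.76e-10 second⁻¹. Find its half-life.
t½ = ln(2)/λ = 7.913e8 seconds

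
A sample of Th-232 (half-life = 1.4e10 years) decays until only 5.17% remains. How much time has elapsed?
t = t½ × log₂(N₀/N) = 5.983e10 years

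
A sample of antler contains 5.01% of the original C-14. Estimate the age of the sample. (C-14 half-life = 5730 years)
Age = t½ × log₂(1/ratio) = 24750 years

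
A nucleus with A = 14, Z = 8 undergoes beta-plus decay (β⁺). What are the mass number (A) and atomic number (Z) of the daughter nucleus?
Daughter: A = 14, Z = 7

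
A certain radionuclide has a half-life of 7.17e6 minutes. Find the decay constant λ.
λ = ln(2)/t½ = 9.667e-8 minute⁻¹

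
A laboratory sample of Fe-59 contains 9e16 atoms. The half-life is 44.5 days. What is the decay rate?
A = λN = 1.402e15 decays/day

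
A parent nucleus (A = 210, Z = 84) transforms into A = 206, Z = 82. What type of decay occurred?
ΔA = -4, ΔZ = -2 ⇒ alpha decay (α)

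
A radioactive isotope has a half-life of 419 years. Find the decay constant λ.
λ = ln(2)/t½ = 0.001654 year⁻¹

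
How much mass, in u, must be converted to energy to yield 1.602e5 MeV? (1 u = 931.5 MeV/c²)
m = E/c² = 172 u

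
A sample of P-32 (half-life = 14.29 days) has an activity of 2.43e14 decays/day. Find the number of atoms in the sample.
N = A/λ = 5.01e15 atoms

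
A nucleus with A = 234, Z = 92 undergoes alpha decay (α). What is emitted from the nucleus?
α particle = ⁴₂He (2 protons + 2 neutrons)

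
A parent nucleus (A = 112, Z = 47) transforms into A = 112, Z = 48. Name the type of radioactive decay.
ΔA = 0, ΔZ = +1 ⇒ beta-minus decay (β⁻)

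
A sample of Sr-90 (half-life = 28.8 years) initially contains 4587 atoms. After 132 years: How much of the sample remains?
N = N₀(1/2)^(t/t½) = 191.3 atoms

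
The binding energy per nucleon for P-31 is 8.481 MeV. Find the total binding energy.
B.E. = 8.481 × 31 = 262.9 MeV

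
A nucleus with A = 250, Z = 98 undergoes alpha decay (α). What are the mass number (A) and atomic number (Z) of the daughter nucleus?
Daughter: A = 246, Z = 96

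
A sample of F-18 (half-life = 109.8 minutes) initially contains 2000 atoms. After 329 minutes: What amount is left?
N = N₀(1/2)^(t/t½) = 250.6 atoms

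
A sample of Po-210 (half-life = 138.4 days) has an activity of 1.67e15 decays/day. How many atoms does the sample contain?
N = A/λ = 3.334e17 atoms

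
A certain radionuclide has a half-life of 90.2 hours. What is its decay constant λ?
λ = ln(2)/t½ = 0.007685 hour⁻¹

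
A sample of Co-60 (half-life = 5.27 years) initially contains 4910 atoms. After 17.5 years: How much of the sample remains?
N = N₀(1/2)^(t/t½) = 491.4 atoms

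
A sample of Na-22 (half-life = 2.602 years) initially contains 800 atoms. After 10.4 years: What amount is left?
N = N₀(1/2)^(t/t½) = 50.11 atoms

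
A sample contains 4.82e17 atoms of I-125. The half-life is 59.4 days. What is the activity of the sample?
A = λN = 5.625e15 decays/day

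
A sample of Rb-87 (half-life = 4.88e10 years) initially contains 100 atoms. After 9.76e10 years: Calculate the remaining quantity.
N = N₀(1/2)^(t/t½) = 25 atoms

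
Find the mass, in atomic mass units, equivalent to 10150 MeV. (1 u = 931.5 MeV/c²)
m = E/c² = 10.9 u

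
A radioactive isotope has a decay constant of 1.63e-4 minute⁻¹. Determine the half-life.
t½ = ln(2)/λ = 4252 minutes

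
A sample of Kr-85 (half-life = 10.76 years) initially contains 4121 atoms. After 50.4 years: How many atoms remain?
N = N₀(1/2)^(t/t½) = 160.3 atoms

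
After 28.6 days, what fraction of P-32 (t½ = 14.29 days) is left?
N/N₀ = (1/2)^(t/t½) = 0.2498 = 25%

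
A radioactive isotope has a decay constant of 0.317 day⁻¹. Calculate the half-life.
t½ = ln(2)/λ = 2.187 days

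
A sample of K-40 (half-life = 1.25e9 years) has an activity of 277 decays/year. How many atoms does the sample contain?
N = A/λ = 4.995e11 atoms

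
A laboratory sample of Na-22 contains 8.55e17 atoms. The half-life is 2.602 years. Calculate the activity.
A = λN = 2.278e17 decays/year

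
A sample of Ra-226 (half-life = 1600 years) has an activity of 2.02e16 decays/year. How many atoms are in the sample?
N = A/λ = 4.663e19 atoms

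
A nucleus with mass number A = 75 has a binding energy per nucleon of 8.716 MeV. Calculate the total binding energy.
B.E. = 8.716 × 75 = 653.7 MeV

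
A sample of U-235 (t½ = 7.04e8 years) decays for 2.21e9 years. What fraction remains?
N/N₀ = (1/2)^(t/t½) = 0.1135 = 11.4%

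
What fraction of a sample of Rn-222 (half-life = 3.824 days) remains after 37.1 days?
N/N₀ = (1/2)^(t/t½) = 0.001201 = 0.12%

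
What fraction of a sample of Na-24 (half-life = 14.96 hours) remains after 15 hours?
N/N₀ = (1/2)^(t/t½) = 0.4991 = 49.9%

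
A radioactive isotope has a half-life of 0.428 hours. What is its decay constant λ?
λ = ln(2)/t½ = 1.62 hour⁻¹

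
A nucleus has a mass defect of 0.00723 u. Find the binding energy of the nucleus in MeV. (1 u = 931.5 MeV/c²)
B.E. = Δm × 931.5 = 6.735 MeV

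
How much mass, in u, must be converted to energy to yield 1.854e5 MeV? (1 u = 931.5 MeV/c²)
m = E/c² = 199 u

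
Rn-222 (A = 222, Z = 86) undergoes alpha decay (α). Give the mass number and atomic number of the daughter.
Daughter: A = 218, Z = 84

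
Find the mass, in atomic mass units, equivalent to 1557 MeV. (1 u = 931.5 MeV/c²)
m = E/c² = 1.671 u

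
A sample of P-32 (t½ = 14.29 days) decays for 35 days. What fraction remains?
N/N₀ = (1/2)^(t/t½) = 0.1831 = 18.3%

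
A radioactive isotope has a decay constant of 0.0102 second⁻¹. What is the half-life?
t½ = ln(2)/λ = 67.96 seconds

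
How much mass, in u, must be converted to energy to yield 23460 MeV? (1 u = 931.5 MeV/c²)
m = E/c² = 25.19 u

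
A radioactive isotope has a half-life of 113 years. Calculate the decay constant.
λ = ln(2)/t½ = 0.006134 year⁻¹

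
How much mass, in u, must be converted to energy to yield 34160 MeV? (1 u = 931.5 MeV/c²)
m = E/c² = 36.67 u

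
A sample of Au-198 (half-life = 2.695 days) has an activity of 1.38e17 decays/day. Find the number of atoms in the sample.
N = A/λ = 5.366e17 atoms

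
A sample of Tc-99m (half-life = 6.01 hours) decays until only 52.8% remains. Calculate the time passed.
t = t½ × log₂(N₀/N) = 5.538 hours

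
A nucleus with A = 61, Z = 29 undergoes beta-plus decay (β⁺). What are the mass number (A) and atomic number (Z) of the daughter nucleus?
Daughter: A = 61, Z = 28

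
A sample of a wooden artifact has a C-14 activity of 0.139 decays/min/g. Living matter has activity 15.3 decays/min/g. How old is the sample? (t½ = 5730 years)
Age = t½ × log₂(A₀/A) = 38860 years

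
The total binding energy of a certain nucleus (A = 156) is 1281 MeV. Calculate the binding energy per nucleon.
B.E./A = 1281/156 = 8.212 MeV/nucleon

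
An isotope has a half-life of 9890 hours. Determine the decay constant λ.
λ = ln(2)/t½ = 7.009e-5 hour⁻¹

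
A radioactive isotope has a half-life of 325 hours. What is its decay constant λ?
λ = ln(2)/t½ = 0.002133 hour⁻¹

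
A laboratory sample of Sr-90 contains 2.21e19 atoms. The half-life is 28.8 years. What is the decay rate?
A = λN = 5.319e17 decays/year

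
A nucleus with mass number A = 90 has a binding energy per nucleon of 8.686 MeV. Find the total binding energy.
B.E. = 8.686 × 90 = 781.7 MeV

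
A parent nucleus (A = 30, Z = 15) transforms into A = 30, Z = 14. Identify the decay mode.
ΔA = 0, ΔZ = -1 ⇒ beta-plus decay (β⁺) or electron capture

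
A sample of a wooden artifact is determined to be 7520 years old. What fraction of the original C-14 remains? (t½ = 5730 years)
N/N₀ = (1/2)^(t/t½) = 0.4027 = 40.3%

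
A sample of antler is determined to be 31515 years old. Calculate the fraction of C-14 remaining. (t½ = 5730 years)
N/N₀ = (1/2)^(t/t½) = 0.0221 = 2.21%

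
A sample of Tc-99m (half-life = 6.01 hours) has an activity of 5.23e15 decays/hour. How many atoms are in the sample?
N = A/λ = 4.535e16 atoms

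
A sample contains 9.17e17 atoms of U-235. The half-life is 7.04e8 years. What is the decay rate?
A = λN = 9.029e8 decays/year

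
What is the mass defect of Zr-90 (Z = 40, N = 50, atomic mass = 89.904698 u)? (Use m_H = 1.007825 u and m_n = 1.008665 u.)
Δm = Z·m_H + N·m_n − M = 0.8416 u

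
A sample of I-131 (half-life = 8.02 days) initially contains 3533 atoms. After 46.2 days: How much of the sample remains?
N = N₀(1/2)^(t/t½) = 65.17 atoms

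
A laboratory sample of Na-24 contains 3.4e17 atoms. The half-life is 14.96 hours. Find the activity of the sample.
A = λN = 1.575e16 decays/hour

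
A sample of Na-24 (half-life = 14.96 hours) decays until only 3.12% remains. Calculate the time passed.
t = t½ × log₂(N₀/N) = 74.83 hours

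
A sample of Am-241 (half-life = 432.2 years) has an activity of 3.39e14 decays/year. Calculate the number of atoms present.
N = A/λ = 2.114e17 atoms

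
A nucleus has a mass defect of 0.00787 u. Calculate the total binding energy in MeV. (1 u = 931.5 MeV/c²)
B.E. = Δm × 931.5 = 7.331 MeV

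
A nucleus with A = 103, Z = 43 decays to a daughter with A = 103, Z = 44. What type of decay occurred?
ΔA = 0, ΔZ = +1 ⇒ beta-minus decay (β⁻)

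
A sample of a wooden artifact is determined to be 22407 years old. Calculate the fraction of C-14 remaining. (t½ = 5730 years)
N/N₀ = (1/2)^(t/t½) = 0.0665 = 6.65%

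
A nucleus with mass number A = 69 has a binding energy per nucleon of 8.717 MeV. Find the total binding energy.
B.E. = 8.717 × 69 = 601.5 MeV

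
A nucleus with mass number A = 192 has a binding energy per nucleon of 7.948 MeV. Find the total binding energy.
B.E. = 7.948 × 192 = 1526 MeV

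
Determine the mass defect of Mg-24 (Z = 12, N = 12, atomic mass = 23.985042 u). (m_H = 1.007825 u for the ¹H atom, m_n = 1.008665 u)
Δm = Z·m_H + N·m_n − M = 0.2128 u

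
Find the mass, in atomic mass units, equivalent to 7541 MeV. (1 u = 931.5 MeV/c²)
m = E/c² = 8.096 u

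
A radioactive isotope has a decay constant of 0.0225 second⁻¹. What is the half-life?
t½ = ln(2)/λ = 30.81 seconds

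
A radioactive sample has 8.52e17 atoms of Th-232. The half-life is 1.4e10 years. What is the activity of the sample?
A = λN = 4.218e7 decays/year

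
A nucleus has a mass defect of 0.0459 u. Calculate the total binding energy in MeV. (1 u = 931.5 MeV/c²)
B.E. = Δm × 931.5 = 42.76 MeV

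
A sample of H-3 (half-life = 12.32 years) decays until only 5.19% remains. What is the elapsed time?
t = t½ × log₂(N₀/N) = 52.58 years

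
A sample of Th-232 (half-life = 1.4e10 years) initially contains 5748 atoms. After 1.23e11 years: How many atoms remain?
N = N₀(1/2)^(t/t½) = 13.02 atoms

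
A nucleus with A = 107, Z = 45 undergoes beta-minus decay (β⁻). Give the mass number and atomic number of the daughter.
Daughter: A = 107, Z = 46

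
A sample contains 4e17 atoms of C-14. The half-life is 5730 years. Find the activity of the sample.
A = λN = 4.839e13 decays/year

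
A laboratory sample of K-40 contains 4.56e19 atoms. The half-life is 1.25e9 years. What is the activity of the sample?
A = λN = 2.529e10 decays/year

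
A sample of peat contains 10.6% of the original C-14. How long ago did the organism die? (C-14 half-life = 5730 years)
Age = t½ × log₂(1/ratio) = 18550 years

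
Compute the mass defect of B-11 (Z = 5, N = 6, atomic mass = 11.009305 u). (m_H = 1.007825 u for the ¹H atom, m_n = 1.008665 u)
Δm = Z·m_H + N·m_n − M = 0.08181 u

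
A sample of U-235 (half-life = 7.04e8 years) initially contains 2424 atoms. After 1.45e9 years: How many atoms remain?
N = N₀(1/2)^(t/t½) = 581.5 atoms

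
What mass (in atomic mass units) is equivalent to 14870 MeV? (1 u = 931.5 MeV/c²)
m = E/c² = 15.96 u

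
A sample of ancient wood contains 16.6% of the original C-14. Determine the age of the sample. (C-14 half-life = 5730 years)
Age = t½ × log₂(1/ratio) = 14840 years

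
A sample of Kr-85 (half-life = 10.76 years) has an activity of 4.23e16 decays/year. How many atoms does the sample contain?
N = A/λ = 6.566e17 atoms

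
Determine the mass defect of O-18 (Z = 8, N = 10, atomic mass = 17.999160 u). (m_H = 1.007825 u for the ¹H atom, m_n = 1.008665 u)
Δm = Z·m_H + N·m_n − M = 0.1501 u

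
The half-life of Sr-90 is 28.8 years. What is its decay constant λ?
λ = ln(2)/t½ = 0.02407 year⁻¹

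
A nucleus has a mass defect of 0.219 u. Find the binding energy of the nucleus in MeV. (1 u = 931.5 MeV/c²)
B.E. = Δm × 931.5 = 204 MeV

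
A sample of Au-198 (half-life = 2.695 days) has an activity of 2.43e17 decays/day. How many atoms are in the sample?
N = A/λ = 9.448e17 atoms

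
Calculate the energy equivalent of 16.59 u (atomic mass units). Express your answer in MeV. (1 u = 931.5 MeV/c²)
E = mc² = 15450 MeV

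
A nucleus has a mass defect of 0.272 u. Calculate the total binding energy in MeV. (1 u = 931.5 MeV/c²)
B.E. = Δm × 931.5 = 253.4 MeV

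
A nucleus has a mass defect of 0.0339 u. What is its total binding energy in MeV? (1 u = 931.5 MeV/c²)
B.E. = Δm × 931.5 = 31.58 MeV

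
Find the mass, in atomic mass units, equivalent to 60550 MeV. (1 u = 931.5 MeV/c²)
m = E/c² = 65 u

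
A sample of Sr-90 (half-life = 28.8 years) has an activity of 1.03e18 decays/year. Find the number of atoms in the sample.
N = A/λ = 4.28e19 atoms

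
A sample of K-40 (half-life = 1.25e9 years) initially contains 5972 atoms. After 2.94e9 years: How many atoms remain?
N = N₀(1/2)^(t/t½) = 1170 atoms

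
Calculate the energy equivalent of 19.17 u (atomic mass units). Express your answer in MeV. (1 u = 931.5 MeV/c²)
E = mc² = 17860 MeV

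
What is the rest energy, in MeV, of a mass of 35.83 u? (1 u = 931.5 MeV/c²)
E = mc² = 33380 MeV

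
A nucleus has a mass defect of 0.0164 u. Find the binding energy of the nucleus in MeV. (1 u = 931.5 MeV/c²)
B.E. = Δm × 931.5 = 15.28 MeV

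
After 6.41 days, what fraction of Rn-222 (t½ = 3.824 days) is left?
N/N₀ = (1/2)^(t/t½) = 0.3129 = 31.3%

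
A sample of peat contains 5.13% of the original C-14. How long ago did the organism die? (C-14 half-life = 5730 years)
Age = t½ × log₂(1/ratio) = 24550 years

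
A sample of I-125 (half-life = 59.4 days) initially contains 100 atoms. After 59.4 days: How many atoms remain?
N = N₀(1/2)^(t/t½) = 50 atoms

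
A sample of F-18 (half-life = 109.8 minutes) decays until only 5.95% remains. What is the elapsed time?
t = t½ × log₂(N₀/N) = 447 minutes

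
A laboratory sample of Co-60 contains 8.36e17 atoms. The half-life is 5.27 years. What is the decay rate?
A = λN = 1.1e17 decays/year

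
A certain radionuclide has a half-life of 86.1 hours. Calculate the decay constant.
λ = ln(2)/t½ = 0.00805 hour⁻¹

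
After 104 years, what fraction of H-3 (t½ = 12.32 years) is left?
N/N₀ = (1/2)^(t/t½) = 0.002876 = 0.288%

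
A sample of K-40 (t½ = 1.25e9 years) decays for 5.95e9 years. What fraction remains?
N/N₀ = (1/2)^(t/t½) = 0.03691 = 3.69%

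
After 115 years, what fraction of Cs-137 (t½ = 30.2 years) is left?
N/N₀ = (1/2)^(t/t½) = 0.0714 = 7.14%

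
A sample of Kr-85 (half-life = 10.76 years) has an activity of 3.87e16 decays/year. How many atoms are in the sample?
N = A/λ = 6.008e17 atoms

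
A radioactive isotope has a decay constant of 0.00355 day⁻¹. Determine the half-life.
t½ = ln(2)/λ = 195.3 days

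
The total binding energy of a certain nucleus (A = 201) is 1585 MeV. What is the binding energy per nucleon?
B.E./A = 1585/201 = 7.886 MeV/nucleon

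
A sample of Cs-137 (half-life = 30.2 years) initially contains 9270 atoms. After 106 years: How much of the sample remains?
N = N₀(1/2)^(t/t½) = 813.7 atoms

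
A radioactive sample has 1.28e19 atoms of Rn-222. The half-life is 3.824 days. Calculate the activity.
A = λN = 2.32e18 decays/day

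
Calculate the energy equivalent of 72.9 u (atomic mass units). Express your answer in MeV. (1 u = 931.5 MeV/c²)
E = mc² = 67910 MeV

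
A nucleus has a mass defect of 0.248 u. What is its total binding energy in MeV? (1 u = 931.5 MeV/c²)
B.E. = Δm × 931.5 = 231 MeV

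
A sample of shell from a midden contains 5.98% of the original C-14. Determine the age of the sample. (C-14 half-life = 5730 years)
Age = t½ × log₂(1/ratio) = 23290 years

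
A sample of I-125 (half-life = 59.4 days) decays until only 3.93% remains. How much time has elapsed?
t = t½ × log₂(N₀/N) = 277.4 days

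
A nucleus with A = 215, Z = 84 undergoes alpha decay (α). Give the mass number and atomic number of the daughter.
Daughter: A = 211, Z = 82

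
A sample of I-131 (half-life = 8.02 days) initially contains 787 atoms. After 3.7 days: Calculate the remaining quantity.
N = N₀(1/2)^(t/t½) = 571.6 atoms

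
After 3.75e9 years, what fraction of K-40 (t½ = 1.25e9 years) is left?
N/N₀ = (1/2)^(t/t½) = 0.125 = 12.5%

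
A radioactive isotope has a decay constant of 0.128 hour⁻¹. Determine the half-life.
t½ = ln(2)/λ = 5.415 hours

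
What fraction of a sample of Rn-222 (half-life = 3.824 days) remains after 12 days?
N/N₀ = (1/2)^(t/t½) = 0.1136 = 11.4%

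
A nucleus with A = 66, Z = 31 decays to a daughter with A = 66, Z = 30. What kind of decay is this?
ΔA = 0, ΔZ = -1 ⇒ beta-plus decay (β⁺) or electron capture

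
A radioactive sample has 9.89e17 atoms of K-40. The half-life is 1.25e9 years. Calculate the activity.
A = λN = 5.484e8 decays/year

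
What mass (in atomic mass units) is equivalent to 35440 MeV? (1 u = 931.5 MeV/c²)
m = E/c² = 38.05 u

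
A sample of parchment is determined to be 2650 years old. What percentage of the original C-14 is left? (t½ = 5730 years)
N/N₀ = (1/2)^(t/t½) = 0.7257 = 72.6%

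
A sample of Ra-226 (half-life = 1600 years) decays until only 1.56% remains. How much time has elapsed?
t = t½ × log₂(N₀/N) = 9604 years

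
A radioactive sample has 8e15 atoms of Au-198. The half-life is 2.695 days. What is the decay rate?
A = λN = 2.058e15 decays/day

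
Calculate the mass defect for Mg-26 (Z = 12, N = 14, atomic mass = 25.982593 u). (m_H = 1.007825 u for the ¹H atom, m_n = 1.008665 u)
Δm = Z·m_H + N·m_n − M = 0.2326 u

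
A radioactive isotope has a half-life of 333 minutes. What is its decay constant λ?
λ = ln(2)/t½ = 0.002082 minute⁻¹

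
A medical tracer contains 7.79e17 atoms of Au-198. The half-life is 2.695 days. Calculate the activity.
A = λN = 2.004e17 decays/day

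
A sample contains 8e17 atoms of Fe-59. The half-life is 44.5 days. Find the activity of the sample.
A = λN = 1.246e16 decays/day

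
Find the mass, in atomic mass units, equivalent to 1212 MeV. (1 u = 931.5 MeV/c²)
m = E/c² = 1.301 u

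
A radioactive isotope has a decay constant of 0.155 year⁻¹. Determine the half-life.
t½ = ln(2)/λ = 4.472 years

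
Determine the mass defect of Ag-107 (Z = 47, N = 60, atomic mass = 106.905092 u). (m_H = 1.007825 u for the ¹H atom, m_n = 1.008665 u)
Δm = Z·m_H + N·m_n − M = 0.9826 u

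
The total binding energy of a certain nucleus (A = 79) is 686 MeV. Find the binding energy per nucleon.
B.E./A = 686/79 = 8.684 MeV/nucleon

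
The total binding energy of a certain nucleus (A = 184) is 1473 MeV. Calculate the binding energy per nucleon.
B.E./A = 1473/184 = 8.005 MeV/nucleon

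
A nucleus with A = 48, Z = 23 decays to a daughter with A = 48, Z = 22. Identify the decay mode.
ΔA = 0, ΔZ = -1 ⇒ beta-plus decay (β⁺) or electron capture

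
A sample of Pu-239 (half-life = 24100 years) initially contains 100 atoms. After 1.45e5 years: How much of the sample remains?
N = N₀(1/2)^(t/t½) = 1.545 atoms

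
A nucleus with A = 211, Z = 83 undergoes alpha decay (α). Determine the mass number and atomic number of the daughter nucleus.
Daughter: A = 207, Z = 81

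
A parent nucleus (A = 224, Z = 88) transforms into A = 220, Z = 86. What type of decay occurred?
ΔA = -4, ΔZ = -2 ⇒ alpha decay (α)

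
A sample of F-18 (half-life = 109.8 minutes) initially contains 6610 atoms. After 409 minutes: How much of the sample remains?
N = N₀(1/2)^(t/t½) = 499.9 atoms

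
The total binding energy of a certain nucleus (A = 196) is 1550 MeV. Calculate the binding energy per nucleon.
B.E./A = 1550/196 = 7.908 MeV/nucleon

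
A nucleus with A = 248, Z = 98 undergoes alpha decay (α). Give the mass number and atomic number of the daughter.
Daughter: A = 244, Z = 96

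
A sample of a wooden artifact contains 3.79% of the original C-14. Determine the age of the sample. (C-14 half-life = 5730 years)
Age = t½ × log₂(1/ratio) = 27060 years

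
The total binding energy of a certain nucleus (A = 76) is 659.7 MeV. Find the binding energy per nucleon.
B.E./A = 659.7/76 = 8.68 MeV/nucleon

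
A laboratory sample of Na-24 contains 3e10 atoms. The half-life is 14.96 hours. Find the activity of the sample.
A = λN = 1.39e9 decays/hour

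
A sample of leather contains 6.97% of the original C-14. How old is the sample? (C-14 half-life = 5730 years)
Age = t½ × log₂(1/ratio) = 22020 years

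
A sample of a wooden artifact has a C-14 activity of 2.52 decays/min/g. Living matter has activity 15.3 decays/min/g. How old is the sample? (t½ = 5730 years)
Age = t½ × log₂(A₀/A) = 14910 years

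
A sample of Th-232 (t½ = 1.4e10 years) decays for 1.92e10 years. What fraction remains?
N/N₀ = (1/2)^(t/t½) = 0.3865 = 38.7%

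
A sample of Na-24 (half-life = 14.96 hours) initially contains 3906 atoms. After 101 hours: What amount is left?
N = N₀(1/2)^(t/t½) = 36.26 atoms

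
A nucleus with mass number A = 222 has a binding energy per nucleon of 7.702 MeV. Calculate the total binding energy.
B.E. = 7.702 × 222 = 1710 MeV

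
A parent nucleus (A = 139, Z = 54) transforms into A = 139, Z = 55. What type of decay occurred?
ΔA = 0, ΔZ = +1 ⇒ beta-minus decay (β⁻)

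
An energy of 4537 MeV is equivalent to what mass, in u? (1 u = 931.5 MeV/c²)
m = E/c² = 4.871 u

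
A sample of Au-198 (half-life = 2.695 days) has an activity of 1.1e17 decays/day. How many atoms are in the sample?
N = A/λ = 4.277e17 atoms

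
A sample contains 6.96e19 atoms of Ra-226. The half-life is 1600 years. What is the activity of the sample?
A = λN = 3.015e16 decays/year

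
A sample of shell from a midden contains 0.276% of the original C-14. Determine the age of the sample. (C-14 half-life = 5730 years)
Age = t½ × log₂(1/ratio) = 48710 years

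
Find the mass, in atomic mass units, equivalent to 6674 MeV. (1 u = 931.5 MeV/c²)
m = E/c² = 7.165 u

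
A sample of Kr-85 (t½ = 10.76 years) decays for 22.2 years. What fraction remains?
N/N₀ = (1/2)^(t/t½) = 0.2393 = 23.9%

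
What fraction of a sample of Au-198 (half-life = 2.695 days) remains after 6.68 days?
N/N₀ = (1/2)^(t/t½) = 0.1794 = 17.9%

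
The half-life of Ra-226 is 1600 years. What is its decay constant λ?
λ = ln(2)/t½ = 4.332e-4 year⁻¹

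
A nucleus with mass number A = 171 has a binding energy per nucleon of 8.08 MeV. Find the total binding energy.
B.E. = 8.08 × 171 = 1382 MeV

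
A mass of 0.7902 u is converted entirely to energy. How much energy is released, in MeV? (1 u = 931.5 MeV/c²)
E = mc² = 736.1 MeV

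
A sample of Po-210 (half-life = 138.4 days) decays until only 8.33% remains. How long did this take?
t = t½ × log₂(N₀/N) = 496.2 days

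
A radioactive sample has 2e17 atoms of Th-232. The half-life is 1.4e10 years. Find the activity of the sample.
A = λN = 9.902e6 decays/year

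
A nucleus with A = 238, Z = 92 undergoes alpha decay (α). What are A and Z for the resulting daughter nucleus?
Daughter: A = 234, Z = 90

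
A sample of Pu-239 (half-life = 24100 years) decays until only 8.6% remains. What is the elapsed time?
t = t½ × log₂(N₀/N) = 85300 years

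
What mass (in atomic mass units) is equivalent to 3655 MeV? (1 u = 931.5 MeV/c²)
m = E/c² = 3.924 u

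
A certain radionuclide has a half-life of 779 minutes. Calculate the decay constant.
λ = ln(2)/t½ = 8.898e-4 minute⁻¹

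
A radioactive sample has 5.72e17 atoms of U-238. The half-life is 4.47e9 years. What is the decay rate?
A = λN = 8.87e7 decays/year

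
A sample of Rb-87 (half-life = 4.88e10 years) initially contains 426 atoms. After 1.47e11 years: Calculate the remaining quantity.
N = N₀(1/2)^(t/t½) = 52.8 atoms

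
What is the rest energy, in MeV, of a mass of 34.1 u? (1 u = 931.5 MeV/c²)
E = mc² = 31760 MeV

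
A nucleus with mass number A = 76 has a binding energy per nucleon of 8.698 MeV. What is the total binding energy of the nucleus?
B.E. = 8.698 × 76 = 661 MeV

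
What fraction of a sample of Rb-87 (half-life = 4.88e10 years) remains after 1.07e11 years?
N/N₀ = (1/2)^(t/t½) = 0.2188 = 21.9%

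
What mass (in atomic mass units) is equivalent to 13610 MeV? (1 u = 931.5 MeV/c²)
m = E/c² = 14.61 u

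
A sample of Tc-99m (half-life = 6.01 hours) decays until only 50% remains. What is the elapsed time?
t = t½ × log₂(N₀/N) = 6.01 hours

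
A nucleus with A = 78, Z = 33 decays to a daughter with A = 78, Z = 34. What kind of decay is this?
ΔA = 0, ΔZ = +1 ⇒ beta-minus decay (β⁻)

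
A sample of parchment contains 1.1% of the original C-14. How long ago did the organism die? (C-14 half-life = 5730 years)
Age = t½ × log₂(1/ratio) = 37280 years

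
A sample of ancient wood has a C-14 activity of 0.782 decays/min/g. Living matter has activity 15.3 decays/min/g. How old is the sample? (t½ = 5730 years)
Age = t½ × log₂(A₀/A) = 24580 years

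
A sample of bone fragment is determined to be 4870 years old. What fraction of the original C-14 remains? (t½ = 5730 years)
N/N₀ = (1/2)^(t/t½) = 0.5548 = 55.5%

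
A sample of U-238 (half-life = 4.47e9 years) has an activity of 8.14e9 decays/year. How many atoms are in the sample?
N = A/λ = 5.249e19 atoms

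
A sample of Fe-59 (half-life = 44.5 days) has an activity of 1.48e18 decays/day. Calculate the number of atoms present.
N = A/λ = 9.502e19 atoms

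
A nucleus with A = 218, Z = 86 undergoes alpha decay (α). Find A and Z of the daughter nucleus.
Daughter: A = 214, Z = 84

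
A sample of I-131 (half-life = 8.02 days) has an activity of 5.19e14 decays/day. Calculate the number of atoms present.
N = A/λ = 6.005e15 atoms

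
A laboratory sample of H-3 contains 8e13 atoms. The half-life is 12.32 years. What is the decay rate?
A = λN = 4.501e12 decays/year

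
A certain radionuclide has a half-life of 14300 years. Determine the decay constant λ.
λ = ln(2)/t½ = 4.847e-5 year⁻¹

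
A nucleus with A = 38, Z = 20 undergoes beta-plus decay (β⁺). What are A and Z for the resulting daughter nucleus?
Daughter: A = 38, Z = 19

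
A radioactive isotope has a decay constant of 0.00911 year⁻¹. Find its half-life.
t½ = ln(2)/λ = 76.09 years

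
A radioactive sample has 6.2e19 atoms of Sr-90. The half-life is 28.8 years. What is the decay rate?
A = λN = 1.492e18 decays/year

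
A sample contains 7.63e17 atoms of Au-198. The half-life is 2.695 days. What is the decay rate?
A = λN = 1.962e17 decays/day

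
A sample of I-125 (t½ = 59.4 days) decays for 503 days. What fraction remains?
N/N₀ = (1/2)^(t/t½) = 0.002824 = 0.282%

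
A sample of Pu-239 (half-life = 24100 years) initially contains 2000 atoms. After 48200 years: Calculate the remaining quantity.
N = N₀(1/2)^(t/t½) = 500 atoms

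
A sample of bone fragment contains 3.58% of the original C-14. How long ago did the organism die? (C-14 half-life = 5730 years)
Age = t½ × log₂(1/ratio) = 27530 years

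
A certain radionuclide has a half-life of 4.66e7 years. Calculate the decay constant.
λ = ln(2)/t½ = 1.487e-8 year⁻¹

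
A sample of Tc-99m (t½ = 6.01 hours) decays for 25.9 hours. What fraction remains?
N/N₀ = (1/2)^(t/t½) = 0.05043 = 5.04%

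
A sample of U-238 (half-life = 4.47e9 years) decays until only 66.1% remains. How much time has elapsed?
t = t½ × log₂(N₀/N) = 2.67e9 years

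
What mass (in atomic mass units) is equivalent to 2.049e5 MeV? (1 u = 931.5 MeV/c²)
m = E/c² = 220 u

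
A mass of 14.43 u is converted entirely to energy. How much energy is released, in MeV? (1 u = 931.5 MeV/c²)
E = mc² = 13440 MeV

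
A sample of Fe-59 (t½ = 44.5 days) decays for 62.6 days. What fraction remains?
N/N₀ = (1/2)^(t/t½) = 0.3772 = 37.7%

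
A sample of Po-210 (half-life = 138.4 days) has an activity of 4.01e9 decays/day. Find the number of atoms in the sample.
N = A/λ = 8.007e11 atoms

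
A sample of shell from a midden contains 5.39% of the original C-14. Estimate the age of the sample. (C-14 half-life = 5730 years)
Age = t½ × log₂(1/ratio) = 24140 years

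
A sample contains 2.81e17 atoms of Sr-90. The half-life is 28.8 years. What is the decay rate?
A = λN = 6.763e15 decays/year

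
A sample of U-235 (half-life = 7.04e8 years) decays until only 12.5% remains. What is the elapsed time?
t = t½ × log₂(N₀/N) = 2.112e9 years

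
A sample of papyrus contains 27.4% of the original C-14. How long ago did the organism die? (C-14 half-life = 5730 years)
Age = t½ × log₂(1/ratio) = 10700 years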